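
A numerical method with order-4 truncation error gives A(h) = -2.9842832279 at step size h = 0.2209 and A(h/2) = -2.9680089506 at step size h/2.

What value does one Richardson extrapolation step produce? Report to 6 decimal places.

Error is O(h^4); halving h shrinks it by 2^4 = 16.
16×(-2.9680089506) − (-2.9842832279) = -44.5038599817
Denominator 16 − 1 = 15.
R = (-44.5038599817)/15 = -2.9669239988
Shift from A(h/2): +0.0010849518.

-2.966924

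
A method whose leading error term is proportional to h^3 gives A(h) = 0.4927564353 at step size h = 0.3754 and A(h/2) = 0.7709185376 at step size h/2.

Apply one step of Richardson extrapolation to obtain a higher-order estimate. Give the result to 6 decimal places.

0.810656

Error is O(h^3); halving h shrinks it by 2^3 = 8.
8*0.7709185376 = 6.1673483008; 6.1673483008 − 0.4927564353 = 5.6745918655
Divide by 2^3 − 1 = 7.
Result: 0.8106559808
Shift from A(h/2): +0.0397374432.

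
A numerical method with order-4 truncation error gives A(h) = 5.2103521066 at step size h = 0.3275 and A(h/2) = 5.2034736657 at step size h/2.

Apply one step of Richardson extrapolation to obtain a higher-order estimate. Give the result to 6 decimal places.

5.203015

Error is O(h^4); halving h shrinks it by 2^4 = 16.
16·5.2034736657 = 83.2555786512; subtract 5.2103521066 → 78.0452265446
Denominator 16 − 1 = 15.
R = 78.0452265446/15 = 5.2030151030
Correction |R − A(h/2)| = 4.586e-04; gap |A(h/2) − A(h)| = 6.878e-03.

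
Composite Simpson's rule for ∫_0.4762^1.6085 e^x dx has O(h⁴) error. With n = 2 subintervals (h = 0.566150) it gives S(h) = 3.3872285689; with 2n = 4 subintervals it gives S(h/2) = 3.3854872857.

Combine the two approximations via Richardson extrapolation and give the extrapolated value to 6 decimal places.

3.385371

Order 4 gives 2^r = 16 and 2^r − 1 = 15.
Numerator 16×A(h/2) − A(h) = 16×3.3854872857 − 3.3872285689 = 50.7805680023
Denominator 16 − 1 = 15.
(16×3.3854872857 − 3.3872285689)/(16 − 1) = 3.3853712002
Correction |R − A(h/2)| = 1.161e-04; gap |A(h/2) − A(h)| = 1.741e-03.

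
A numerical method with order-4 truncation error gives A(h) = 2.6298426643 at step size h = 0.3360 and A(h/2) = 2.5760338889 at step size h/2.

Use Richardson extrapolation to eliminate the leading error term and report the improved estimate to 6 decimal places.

r = 4, so 2^r = 16.
16×2.5760338889 = 41.2165422224; subtract 2.6298426643 → 38.5866995581
Denominator 16 − 1 = 15.
Result: 2.5724466372

2.572447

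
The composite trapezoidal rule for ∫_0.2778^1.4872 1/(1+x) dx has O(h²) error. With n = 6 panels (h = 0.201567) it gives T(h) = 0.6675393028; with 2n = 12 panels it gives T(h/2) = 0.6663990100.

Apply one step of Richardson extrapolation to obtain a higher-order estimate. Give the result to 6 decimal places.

0.666019

Leading term ∝ h^2; use weight 4 = 2^2.
4*0.6663990100 = 2.6655960400; subtract 0.6675393028 → 1.9980567372
(4*0.6663990100 − 0.6675393028)/(4 − 1) = 0.6660189124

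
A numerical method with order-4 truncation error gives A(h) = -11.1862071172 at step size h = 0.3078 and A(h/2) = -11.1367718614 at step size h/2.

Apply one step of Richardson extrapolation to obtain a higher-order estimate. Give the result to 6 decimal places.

Error is O(h^4); halving h shrinks it by 2^4 = 16.
Numerator 16 × A(h/2) − A(h) = 16 × (-11.1367718614) − (-11.1862071172) = -167.0021426652
(-167.0021426652) ÷ 15 = -11.1334761777

-11.133476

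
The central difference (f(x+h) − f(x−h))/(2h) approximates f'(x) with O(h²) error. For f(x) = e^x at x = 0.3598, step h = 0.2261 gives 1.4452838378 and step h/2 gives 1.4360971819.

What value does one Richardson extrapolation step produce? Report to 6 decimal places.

Method order is 2; weight 2^2 = 4.
A(h/2) − A(h) = 1.4360971819 − 1.4452838378 = -0.0091866559
Divide by 2^2 − 1 = 3: (-0.0091866559)/3 = -0.0030622186
R = A(h/2) + (A(h/2) − A(h))/3 = 1.4360971819 − 0.0030622186 = 1.4330349633
Correction |R − A(h/2)| = 3.062e-03; gap |A(h/2) − A(h)| = 9.187e-03.

1.433035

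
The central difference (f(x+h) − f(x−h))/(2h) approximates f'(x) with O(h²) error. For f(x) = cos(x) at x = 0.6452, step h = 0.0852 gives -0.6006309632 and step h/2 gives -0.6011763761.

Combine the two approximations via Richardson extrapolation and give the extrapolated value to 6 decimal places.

Leading term ∝ h^2; use weight 4 = 2^2.
A(h/2) − A(h) = -0.6011763761 − (-0.6006309632) = -0.0005454129
Divide by 2^2 − 1 = 3: (-0.0005454129)/3 = -0.0001818043
R = -0.6011763761 − 0.0001818043 = -0.6013581804

-0.601358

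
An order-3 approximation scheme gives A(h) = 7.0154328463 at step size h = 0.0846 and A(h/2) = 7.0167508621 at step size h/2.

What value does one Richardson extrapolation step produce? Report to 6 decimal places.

Order 3 gives 2^r = 8 and 2^r − 1 = 7.
8×7.0167508621 = 56.1340068968; 56.1340068968 − 7.0154328463 = 49.1185740505
Divide by 2^3 − 1 = 7.
49.1185740505 ÷ 7 = 7.0169391501

7.016939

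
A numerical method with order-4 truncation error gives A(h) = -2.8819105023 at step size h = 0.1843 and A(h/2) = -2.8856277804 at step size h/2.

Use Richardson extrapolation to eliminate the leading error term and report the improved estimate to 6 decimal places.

-2.885876

r = 4: numerator weight 16, denominator 15.
16 × (-2.8856277804) = -46.1700444864; (-46.1700444864) − (-2.8819105023) = -43.2881339841
Divide by 2^4 − 1 = 15.
(-43.2881339841) ÷ 15 = -2.8858755989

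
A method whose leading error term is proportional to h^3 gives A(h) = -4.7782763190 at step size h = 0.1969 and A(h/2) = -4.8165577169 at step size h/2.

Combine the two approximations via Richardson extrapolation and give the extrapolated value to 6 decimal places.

-4.822026

Leading term ∝ h^3; use weight 8 = 2^3.
8·(-4.8165577169) − (-4.7782763190) = -33.7541854162
Denominator 8 − 1 = 7.
(8·(-4.8165577169) − (-4.7782763190))/(8 − 1) = -4.8220264880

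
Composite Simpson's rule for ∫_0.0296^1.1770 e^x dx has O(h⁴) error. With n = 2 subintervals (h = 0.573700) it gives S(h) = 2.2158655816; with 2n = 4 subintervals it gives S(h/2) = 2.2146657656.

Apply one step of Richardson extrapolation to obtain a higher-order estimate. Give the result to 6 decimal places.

Method order is 4; weight 2^4 = 16.
Top: 16(2.2146657656) − (2.2158655816) = 33.2187866680
Divide by 2^4 − 1 = 15.
So the Richardson estimate is 2.2145857779.
Shift from A(h/2): −0.0000799877.

2.214586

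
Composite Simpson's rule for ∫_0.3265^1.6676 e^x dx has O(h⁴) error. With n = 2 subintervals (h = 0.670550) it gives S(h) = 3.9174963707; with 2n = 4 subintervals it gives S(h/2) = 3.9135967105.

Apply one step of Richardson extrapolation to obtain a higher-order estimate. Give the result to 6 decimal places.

3.913337

Leading term ∝ h^4; use weight 16 = 2^4.
Weighted: 62.6175473680 − 3.9174963707 = 58.7000509973
Denominator 16 − 1 = 15.
So the Richardson estimate is 3.9133367332.
Shift from A(h/2): −0.0002599773.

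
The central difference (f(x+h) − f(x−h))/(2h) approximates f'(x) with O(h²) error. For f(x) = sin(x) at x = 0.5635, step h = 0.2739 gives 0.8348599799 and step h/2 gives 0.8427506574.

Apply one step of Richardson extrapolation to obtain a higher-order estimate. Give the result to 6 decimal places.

0.845381

Order 2 gives 2^r = 4 and 2^r − 1 = 3.
4 × 0.8427506574 = 3.3710026296; 3.3710026296 − 0.8348599799 = 2.5361426497
Extrapolated: 2.5361426497 / 3 = 0.8453808832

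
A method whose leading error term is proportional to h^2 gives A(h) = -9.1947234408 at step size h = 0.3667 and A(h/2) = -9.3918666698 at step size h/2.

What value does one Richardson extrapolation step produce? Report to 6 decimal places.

Method order is 2; weight 2^2 = 4.
4×(-9.3918666698) = -37.5674666792; (-37.5674666792) − (-9.1947234408) = -28.3727432384
Divide by 2^2 − 1 = 3.
So the Richardson estimate is -9.4575810795.
Gap between inputs: 1.971e-01; correction applied: −0.0657144097.

-9.457581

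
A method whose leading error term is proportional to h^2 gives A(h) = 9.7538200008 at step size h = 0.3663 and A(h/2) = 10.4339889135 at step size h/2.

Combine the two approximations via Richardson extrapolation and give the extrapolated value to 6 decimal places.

Leading term ∝ h^2; use weight 4 = 2^2.
Difference of the inputs: 10.4339889135 − 9.7538200008 = 0.6801689127
Divide by 2^2 − 1 = 3: 0.6801689127/3 = 0.2267229709
R = A(h/2) + (A(h/2) − A(h))/3 = 10.4339889135 + 0.2267229709 = 10.6607118844
Correction |R − A(h/2)| = 2.267e-01; gap |A(h/2) − A(h)| = 6.802e-01.

10.660712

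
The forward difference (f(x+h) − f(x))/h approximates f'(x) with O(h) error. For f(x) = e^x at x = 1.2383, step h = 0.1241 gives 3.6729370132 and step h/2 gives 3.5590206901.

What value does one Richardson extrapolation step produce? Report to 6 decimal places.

Method order is 1; weight 2^1 = 2.
2 × 3.5590206901 = 7.1180413802; 7.1180413802 − 3.6729370132 = 3.4451043670
Divide by 2^1 − 1 = 1.
R = 3.4451043670/1 = 3.4451043670

3.445104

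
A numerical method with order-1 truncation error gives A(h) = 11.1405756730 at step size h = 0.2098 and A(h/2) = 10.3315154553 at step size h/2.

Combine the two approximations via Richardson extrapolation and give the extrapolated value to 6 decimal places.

9.522455

r = 1, so 2^r = 2.
A(h/2) − A(h) = 10.3315154553 − 11.1405756730 = -0.8090602177
Correction (A(h/2) − A(h))/(2 − 1) = (-0.8090602177)/1 = -0.8090602177
R = A(h/2) + (A(h/2) − A(h))/1 = 10.3315154553 − 0.8090602177 = 9.5224552376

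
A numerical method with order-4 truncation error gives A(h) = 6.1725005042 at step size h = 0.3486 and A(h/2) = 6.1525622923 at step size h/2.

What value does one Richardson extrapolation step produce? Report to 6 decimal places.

6.151233

r = 4: numerator weight 16, denominator 15.
16 × 6.1525622923 = 98.4409966768; 98.4409966768 − 6.1725005042 = 92.2684961726
(16 × 6.1525622923 − 6.1725005042)/(16 − 1) = 6.1512330782
Shift from A(h/2): −0.0013292141.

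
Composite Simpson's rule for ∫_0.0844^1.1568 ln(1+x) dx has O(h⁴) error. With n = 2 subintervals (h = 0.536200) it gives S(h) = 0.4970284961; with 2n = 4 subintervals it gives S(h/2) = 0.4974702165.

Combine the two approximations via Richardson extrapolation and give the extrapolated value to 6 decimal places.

0.497500

r = 4: numerator weight 16, denominator 15.
16*0.4974702165 − 0.4970284961 = 7.4624949679
Denominator 16 − 1 = 15.
So the Richardson estimate is 0.4974996645.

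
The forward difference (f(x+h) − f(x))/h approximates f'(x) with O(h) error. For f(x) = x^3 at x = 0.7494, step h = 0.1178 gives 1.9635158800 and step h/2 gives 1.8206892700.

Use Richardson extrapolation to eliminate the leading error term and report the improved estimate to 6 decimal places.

1.677863

Method order is 1; weight 2^1 = 2.
2^1 × A(h/2) = 3.6413785400; minus A(h) gives 1.6778626600.
Divide by 2^1 − 1 = 1.
1.6778626600 ÷ 1 = 1.6778626600
Shift from A(h/2): −0.1428266100.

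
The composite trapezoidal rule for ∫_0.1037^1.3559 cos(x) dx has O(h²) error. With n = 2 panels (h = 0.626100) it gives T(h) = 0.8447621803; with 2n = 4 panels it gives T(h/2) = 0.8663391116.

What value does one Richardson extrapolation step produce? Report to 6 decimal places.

Method order is 2; weight 2^2 = 4.
A(h/2) − A(h) = 0.8663391116 − 0.8447621803 = 0.0215769313
Correction (A(h/2) − A(h))/(4 − 1) = 0.0215769313/3 = 0.0071923104
R = A(h/2) + (A(h/2) − A(h))/3 = 0.8663391116 + 0.0071923104 = 0.8735314220

0.873531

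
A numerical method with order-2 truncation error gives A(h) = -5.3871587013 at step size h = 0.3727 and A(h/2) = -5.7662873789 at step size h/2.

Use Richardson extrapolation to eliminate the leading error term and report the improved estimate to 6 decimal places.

-5.892664

Leading term ∝ h^2; use weight 4 = 2^2.
Weighted: (-23.0651495156) − (-5.3871587013) = -17.6779908143
Extrapolated: (-17.6779908143) / 3 = -5.8926636048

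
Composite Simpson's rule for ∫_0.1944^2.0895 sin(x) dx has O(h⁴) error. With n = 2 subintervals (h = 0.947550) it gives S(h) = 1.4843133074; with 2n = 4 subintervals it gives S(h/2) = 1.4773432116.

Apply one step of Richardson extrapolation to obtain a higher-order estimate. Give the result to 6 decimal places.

Method order is 4; weight 2^4 = 16.
16·1.4773432116 = 23.6374913856; subtract 1.4843133074 → 22.1531780782
Extrapolated: 22.1531780782 / 15 = 1.4768785385
Gap between inputs: 6.970e-03; correction applied: −0.0004646731.

1.476879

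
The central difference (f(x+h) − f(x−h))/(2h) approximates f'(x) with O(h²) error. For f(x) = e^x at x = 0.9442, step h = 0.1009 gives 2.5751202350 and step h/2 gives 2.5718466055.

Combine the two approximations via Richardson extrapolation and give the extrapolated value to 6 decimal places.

2.570755

r = 2, so 2^r = 4.
Numerator 4·A(h/2) − A(h) = 4·2.5718466055 − 2.5751202350 = 7.7122661870
Denominator 4 − 1 = 3.
R = 7.7122661870/3 = 2.5707553957
Correction |R − A(h/2)| = 1.091e-03; gap |A(h/2) − A(h)| = 3.274e-03.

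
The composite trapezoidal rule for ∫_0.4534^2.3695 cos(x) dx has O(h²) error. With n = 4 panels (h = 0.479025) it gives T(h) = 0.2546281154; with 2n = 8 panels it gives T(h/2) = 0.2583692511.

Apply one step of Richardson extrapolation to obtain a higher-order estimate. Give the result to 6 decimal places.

0.259616

r = 2: numerator weight 4, denominator 3.
Weighted: 1.0334770044 − 0.2546281154 = 0.7788488890
Denominator 4 − 1 = 3.
Result: 0.2596162963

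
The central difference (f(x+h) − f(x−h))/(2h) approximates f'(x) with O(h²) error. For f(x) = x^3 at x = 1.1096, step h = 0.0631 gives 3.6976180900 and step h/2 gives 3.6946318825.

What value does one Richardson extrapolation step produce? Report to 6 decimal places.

Order 2 gives 2^r = 4 and 2^r − 1 = 3.
4*3.6946318825 = 14.7785275300; 14.7785275300 − 3.6976180900 = 11.0809094400
(4*3.6946318825 − 3.6976180900)/(4 − 1) = 3.6936364800
Shift from A(h/2): −0.0009954025.

3.693636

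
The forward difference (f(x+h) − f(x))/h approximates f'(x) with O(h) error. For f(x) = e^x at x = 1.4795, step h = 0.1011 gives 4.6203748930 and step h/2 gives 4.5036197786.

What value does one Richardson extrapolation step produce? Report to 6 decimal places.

r = 1, so 2^r = 2.
Top: 2(4.5036197786) − (4.6203748930) = 4.3868646642
Extrapolated: 4.3868646642 / 1 = 4.3868646642

4.386865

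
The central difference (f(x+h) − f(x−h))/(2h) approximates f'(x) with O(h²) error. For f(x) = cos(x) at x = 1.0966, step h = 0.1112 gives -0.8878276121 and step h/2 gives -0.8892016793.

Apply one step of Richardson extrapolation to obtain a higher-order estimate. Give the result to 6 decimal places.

-0.889660

With r = 2 the leading error scales as h^2, so the weight is 2^2 = 4.
4*(-0.8892016793) − (-0.8878276121) = -2.6689791051
Denominator 4 − 1 = 3.
(4*(-0.8892016793) − (-0.8878276121))/(4 − 1) = -0.8896597017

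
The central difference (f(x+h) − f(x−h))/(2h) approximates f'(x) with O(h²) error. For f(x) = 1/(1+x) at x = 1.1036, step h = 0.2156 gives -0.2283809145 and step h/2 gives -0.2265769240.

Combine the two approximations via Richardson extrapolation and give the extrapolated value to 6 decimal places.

-0.225976

r = 2, so 2^r = 4.
4×(-0.2265769240) − (-0.2283809145) = -0.6779267815
Divide by 2^2 − 1 = 3.
(4×(-0.2265769240) − (-0.2283809145))/(4 − 1) = -0.2259755938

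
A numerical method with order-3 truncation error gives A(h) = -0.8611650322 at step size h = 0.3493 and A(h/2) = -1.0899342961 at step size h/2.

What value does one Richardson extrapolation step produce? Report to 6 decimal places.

-1.122616

Method order is 3; weight 2^3 = 8.
Top: 8(-1.0899342961) − (-0.8611650322) = -7.8583093366
Divide by 2^3 − 1 = 7.
(-7.8583093366) ÷ 7 = -1.1226156195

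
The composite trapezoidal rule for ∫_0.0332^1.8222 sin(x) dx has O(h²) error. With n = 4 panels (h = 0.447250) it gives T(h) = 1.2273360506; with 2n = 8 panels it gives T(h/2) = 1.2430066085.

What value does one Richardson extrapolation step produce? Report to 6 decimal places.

r = 2: numerator weight 4, denominator 3.
4×1.2430066085 − 1.2273360506 = 3.7446903834
Denominator 4 − 1 = 3.
Extrapolated: 3.7446903834 / 3 = 1.2482301278
Gap between inputs: 1.567e-02; correction applied: +0.0052235193.

1.248230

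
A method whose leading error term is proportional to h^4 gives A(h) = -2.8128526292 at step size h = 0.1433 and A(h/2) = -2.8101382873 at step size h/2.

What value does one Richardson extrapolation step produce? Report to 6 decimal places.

r = 4: numerator weight 16, denominator 15.
Weighted: (-44.9622125968) − (-2.8128526292) = -42.1493599676
R = (-42.1493599676)/15 = -2.8099573312

-2.809957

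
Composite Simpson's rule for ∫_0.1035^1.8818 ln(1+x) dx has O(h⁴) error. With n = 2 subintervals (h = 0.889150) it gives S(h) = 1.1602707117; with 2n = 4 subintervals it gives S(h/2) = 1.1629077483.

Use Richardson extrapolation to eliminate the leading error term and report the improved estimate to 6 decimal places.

1.163084

r = 4, so 2^r = 16.
16*1.1629077483 = 18.6065239728; subtract 1.1602707117 → 17.4462532611
R = 17.4462532611/15 = 1.1630835507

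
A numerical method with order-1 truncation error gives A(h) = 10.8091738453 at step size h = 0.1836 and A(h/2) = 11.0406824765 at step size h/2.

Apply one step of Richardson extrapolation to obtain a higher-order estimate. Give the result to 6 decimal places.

Method order is 1; weight 2^1 = 2.
Weighted: 22.0813649530 − 10.8091738453 = 11.2721911077
11.2721911077 ÷ 1 = 11.2721911077

11.272191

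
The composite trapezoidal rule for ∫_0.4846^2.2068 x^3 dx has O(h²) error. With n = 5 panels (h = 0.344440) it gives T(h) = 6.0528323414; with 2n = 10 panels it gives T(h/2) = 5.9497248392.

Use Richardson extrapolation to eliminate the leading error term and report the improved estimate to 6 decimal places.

5.915356

Leading term ∝ h^2; use weight 4 = 2^2.
Difference of the inputs: 5.9497248392 − 6.0528323414 = -0.1031075022
Divide by 2^2 − 1 = 3: (-0.1031075022)/3 = -0.0343691674
R = A(h/2) + (A(h/2) − A(h))/3 = 5.9497248392 − 0.0343691674 = 5.9153556718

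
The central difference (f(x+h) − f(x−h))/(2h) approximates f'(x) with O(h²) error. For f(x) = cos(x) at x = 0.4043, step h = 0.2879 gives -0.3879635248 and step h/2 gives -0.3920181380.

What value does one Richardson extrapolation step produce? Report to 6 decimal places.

-0.393370

r = 2: numerator weight 4, denominator 3.
4 × (-0.3920181380) − (-0.3879635248) = -1.1801090272
Divide by 2^2 − 1 = 3.
(-1.1801090272) ÷ 3 = -0.3933696757
Correction |R − A(h/2)| = 1.352e-03; gap |A(h/2) − A(h)| = 4.055e-03.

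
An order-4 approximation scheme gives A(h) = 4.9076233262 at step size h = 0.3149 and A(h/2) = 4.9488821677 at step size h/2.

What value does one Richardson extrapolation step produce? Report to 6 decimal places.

4.951633

r = 4, so 2^r = 16.
2^4*A(h/2) = 79.1821146832; minus A(h) gives 74.2744913570.
(16*4.9488821677 − 4.9076233262)/(16 − 1) = 4.9516327571
Gap between inputs: 4.126e-02; correction applied: +0.0027505894.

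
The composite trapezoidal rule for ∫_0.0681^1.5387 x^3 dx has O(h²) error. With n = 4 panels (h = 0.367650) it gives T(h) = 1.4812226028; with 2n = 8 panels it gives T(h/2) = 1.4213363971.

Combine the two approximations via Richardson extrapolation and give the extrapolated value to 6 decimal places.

With r = 2 the leading error scales as h^2, so the weight is 2^2 = 4.
2^2*A(h/2) = 5.6853455884; minus A(h) gives 4.2041229856.
(4*1.4213363971 − 1.4812226028)/(4 − 1) = 1.4013743285

1.401374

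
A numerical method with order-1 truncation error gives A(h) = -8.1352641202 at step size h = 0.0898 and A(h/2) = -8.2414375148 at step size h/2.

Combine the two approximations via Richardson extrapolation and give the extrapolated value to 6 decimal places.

Order 1 gives 2^r = 2 and 2^r − 1 = 1.
Numerator 2·A(h/2) − A(h) = 2·(-8.2414375148) − (-8.1352641202) = -8.3476109094
Denominator 2 − 1 = 1.
So the Richardson estimate is -8.3476109094.
Correction |R − A(h/2)| = 1.062e-01; gap |A(h/2) − A(h)| = 1.062e-01.

-8.347611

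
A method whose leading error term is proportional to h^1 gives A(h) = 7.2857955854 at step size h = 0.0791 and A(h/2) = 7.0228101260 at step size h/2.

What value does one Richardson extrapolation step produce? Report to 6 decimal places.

Leading term ∝ h^1; use weight 2 = 2^1.
Difference of the inputs: 7.0228101260 − 7.2857955854 = -0.2629854594
Correction (A(h/2) − A(h))/(2 − 1) = (-0.2629854594)/1 = -0.2629854594
R = 7.0228101260 − 0.2629854594 = 6.7598246666

6.759825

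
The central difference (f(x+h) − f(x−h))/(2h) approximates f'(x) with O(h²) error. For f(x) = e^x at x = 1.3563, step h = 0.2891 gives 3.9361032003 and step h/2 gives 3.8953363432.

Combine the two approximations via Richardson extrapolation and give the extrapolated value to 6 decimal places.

Error is O(h^2); halving h shrinks it by 2^2 = 4.
4 × 3.8953363432 = 15.5813453728; 15.5813453728 − 3.9361032003 = 11.6452421725
Divide by 2^2 − 1 = 3.
11.6452421725 ÷ 3 = 3.8817473908

3.881747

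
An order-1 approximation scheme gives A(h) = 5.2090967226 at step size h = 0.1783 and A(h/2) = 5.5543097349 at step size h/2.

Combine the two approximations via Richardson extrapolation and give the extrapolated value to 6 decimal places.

5.899523

Order 1 gives 2^r = 2 and 2^r − 1 = 1.
2×5.5543097349 = 11.1086194698; subtract 5.2090967226 → 5.8995227472
Divide by 2^1 − 1 = 1.
(2×5.5543097349 − 5.2090967226)/(2 − 1) = 5.8995227472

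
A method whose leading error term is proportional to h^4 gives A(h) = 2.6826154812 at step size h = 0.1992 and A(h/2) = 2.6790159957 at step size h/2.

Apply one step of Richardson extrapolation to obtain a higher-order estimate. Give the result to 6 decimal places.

Order 4 gives 2^r = 16 and 2^r − 1 = 15.
16*2.6790159957 − 2.6826154812 = 40.1816404500
Divide by 2^4 − 1 = 15.
R = 40.1816404500/15 = 2.6787760300

2.678776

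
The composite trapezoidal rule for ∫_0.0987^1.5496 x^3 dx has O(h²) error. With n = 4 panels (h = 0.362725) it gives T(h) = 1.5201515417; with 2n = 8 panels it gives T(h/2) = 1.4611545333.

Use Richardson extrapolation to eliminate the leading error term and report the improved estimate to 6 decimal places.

1.441489

Order 2 gives 2^r = 4 and 2^r − 1 = 3.
4 × 1.4611545333 − 1.5201515417 = 4.3244665915
Denominator 4 − 1 = 3.
So the Richardson estimate is 1.4414888638.
Correction |R − A(h/2)| = 1.967e-02; gap |A(h/2) − A(h)| = 5.900e-02.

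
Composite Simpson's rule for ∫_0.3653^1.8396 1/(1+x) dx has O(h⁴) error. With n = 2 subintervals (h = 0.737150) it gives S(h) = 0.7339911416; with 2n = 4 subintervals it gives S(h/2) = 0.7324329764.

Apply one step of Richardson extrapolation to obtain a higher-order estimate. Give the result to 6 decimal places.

Method order is 4; weight 2^4 = 16.
Numerator 16·A(h/2) − A(h) = 16·0.7324329764 − 0.7339911416 = 10.9849364808
R = 10.9849364808/15 = 0.7323290987
Correction |R − A(h/2)| = 1.039e-04; gap |A(h/2) − A(h)| = 1.558e-03.

0.732329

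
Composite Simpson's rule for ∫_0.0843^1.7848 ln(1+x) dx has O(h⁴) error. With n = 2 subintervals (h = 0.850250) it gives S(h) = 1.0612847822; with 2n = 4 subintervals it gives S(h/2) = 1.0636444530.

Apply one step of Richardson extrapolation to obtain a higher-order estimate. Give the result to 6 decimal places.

1.063802

Leading term ∝ h^4; use weight 16 = 2^4.
A(h/2) − A(h) = 1.0636444530 − 1.0612847822 = 0.0023596708
Divide by 2^4 − 1 = 15: 0.0023596708/15 = 0.0001573114
R = A(h/2) + (A(h/2) − A(h))/15 = 1.0636444530 + 0.0001573114 = 1.0638017644
Correction |R − A(h/2)| = 1.573e-04; gap |A(h/2) − A(h)| = 2.360e-03.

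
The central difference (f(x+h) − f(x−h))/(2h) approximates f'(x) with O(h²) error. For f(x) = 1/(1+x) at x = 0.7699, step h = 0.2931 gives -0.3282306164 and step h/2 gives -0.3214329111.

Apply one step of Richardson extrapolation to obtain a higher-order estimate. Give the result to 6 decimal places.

r = 2: numerator weight 4, denominator 3.
A(h/2) − A(h) = -0.3214329111 − (-0.3282306164) = 0.0067977053
Divide by 2^2 − 1 = 3: 0.0067977053/3 = 0.0022659018
R = -0.3214329111 + 0.0022659018 = -0.3191670093

-0.319167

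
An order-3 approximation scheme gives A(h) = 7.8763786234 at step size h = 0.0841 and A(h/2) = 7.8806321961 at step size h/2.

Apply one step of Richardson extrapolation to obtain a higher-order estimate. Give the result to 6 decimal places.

Order 3 gives 2^r = 8 and 2^r − 1 = 7.
8*7.8806321961 = 63.0450575688; 63.0450575688 − 7.8763786234 = 55.1686789454
Denominator 8 − 1 = 7.
So the Richardson estimate is 7.8812398493.

7.881240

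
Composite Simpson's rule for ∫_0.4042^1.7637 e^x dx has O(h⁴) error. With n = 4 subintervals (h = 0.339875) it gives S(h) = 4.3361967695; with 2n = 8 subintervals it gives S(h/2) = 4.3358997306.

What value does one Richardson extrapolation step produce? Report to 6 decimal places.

4.335880

Leading term ∝ h^4; use weight 16 = 2^4.
Weighted: 69.3743956896 − 4.3361967695 = 65.0381989201
Divide by 2^4 − 1 = 15.
R = 65.0381989201/15 = 4.3358799280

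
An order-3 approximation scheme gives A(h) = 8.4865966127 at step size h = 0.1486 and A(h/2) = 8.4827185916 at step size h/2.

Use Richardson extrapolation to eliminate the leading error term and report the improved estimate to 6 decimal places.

8.482165

r = 3, so 2^r = 8.
Difference of the inputs: 8.4827185916 − 8.4865966127 = -0.0038780211
Correction (A(h/2) − A(h))/(8 − 1) = (-0.0038780211)/7 = -0.0005540030
R = A(h/2) + (A(h/2) − A(h))/7 = 8.4827185916 − 0.0005540030 = 8.4821645886
Gap between inputs: 3.878e-03; correction applied: −0.0005540030.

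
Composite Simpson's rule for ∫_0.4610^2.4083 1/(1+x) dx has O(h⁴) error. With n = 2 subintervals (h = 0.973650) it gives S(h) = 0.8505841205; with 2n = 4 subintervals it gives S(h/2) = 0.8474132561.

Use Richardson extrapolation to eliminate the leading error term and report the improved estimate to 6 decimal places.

0.847202

r = 4: numerator weight 16, denominator 15.
Top: 16(0.8474132561) − (0.8505841205) = 12.7080279771
Extrapolated: 12.7080279771 / 15 = 0.8472018651
Shift from A(h/2): −0.0002113910.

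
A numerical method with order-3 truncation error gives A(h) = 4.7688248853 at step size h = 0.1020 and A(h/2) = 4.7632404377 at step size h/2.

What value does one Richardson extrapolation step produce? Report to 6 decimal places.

Order 3 gives 2^r = 8 and 2^r − 1 = 7.
Top: 8(4.7632404377) − (4.7688248853) = 33.3370986163
33.3370986163 ÷ 7 = 4.7624426595
Correction |R − A(h/2)| = 7.978e-04; gap |A(h/2) − A(h)| = 5.584e-03.

4.762443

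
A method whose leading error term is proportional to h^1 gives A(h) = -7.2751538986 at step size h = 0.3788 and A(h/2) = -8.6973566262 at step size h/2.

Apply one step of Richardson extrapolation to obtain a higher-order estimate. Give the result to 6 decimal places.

-10.119559

With r = 1 the leading error scales as h^1, so the weight is 2^1 = 2.
2 × (-8.6973566262) = -17.3947132524; subtract (-7.2751538986) → -10.1195593538
Divide by 2^1 − 1 = 1.
R = (-10.1195593538)/1 = -10.1195593538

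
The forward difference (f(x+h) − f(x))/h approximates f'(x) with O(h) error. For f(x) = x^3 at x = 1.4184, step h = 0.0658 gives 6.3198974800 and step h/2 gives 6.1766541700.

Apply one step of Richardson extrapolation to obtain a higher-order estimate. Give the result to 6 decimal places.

r = 1: numerator weight 2, denominator 1.
2·6.1766541700 − 6.3198974800 = 6.0334108600
6.0334108600 ÷ 1 = 6.0334108600

6.033411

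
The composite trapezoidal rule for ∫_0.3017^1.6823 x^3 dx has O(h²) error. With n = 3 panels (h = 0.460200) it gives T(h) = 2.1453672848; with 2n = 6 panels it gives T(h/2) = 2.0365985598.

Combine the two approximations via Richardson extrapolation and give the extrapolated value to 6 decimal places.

2.000342

r = 2, so 2^r = 4.
4 × 2.0365985598 = 8.1463942392; subtract 2.1453672848 → 6.0010269544
R = 6.0010269544/3 = 2.0003423181
Shift from A(h/2): −0.0362562417.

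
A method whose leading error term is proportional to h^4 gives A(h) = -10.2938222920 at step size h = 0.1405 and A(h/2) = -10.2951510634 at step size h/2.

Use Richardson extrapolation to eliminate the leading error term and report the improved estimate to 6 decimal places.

-10.295240

Leading term ∝ h^4; use weight 16 = 2^4.
16·(-10.2951510634) = -164.7224170144; subtract (-10.2938222920) → -154.4285947224
Denominator 16 − 1 = 15.
(16·(-10.2951510634) − (-10.2938222920))/(16 − 1) = -10.2952396482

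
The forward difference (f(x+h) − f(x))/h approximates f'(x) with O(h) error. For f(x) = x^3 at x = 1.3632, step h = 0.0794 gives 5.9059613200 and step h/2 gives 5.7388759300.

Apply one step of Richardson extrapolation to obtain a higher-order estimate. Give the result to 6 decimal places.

5.571791

With r = 1 the leading error scales as h^1, so the weight is 2^1 = 2.
2×5.7388759300 = 11.4777518600; 11.4777518600 − 5.9059613200 = 5.5717905400
Extrapolated: 5.5717905400 / 1 = 5.5717905400
Gap between inputs: 1.671e-01; correction applied: −0.1670853900.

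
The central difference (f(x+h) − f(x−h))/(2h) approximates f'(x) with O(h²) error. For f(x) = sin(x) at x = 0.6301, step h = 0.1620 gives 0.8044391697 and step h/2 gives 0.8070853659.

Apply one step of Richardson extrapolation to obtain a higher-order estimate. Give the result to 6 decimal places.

Method order is 2; weight 2^2 = 4.
Top: 4(0.8070853659) − (0.8044391697) = 2.4239022939
Divide by 2^2 − 1 = 3.
So the Richardson estimate is 0.8079674313.
Gap between inputs: 2.646e-03; correction applied: +0.0008820654.

0.807967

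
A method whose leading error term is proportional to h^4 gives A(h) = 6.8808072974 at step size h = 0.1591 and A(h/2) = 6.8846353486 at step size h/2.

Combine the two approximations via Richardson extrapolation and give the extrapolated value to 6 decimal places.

Error is O(h^4); halving h shrinks it by 2^4 = 16.
16 × 6.8846353486 − 6.8808072974 = 103.2733582802
Extrapolated: 103.2733582802 / 15 = 6.8848905520

6.884891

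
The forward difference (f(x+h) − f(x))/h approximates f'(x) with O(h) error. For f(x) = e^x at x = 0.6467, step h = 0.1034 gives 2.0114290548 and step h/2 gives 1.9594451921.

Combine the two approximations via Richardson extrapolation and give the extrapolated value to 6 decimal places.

Error is O(h^1); halving h shrinks it by 2^1 = 2.
Top: 2(1.9594451921) − (2.0114290548) = 1.9074613294
(2·1.9594451921 − 2.0114290548)/(2 − 1) = 1.9074613294
Correction |R − A(h/2)| = 5.198e-02; gap |A(h/2) − A(h)| = 5.198e-02.

1.907461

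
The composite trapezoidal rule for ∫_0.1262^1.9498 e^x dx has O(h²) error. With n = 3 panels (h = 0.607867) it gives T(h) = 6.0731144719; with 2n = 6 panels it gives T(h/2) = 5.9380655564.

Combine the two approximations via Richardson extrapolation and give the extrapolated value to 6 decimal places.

Leading term ∝ h^2; use weight 4 = 2^2.
4×5.9380655564 = 23.7522622256; 23.7522622256 − 6.0731144719 = 17.6791477537
Divide by 2^2 − 1 = 3.
Extrapolated: 17.6791477537 / 3 = 5.8930492512
Correction |R − A(h/2)| = 4.502e-02; gap |A(h/2) − A(h)| = 1.350e-01.

5.893049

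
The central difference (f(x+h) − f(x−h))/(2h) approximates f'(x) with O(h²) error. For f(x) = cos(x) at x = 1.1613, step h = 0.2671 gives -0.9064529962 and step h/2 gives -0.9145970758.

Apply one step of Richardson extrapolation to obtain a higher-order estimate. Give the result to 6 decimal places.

-0.917312

Method order is 2; weight 2^2 = 4.
A(h/2) − A(h) = -0.9145970758 − (-0.9064529962) = -0.0081440796
Correction (A(h/2) − A(h))/(4 − 1) = (-0.0081440796)/3 = -0.0027146932
R = -0.9145970758 − 0.0027146932 = -0.9173117690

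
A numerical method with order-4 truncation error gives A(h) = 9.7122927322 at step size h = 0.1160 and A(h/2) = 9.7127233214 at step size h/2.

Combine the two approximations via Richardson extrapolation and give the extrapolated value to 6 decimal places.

9.712752

The method has order 4: 2^4 = 16.
16·9.7127233214 = 155.4035731424; subtract 9.7122927322 → 145.6912804102
145.6912804102 ÷ 15 = 9.7127520273
Gap between inputs: 4.306e-04; correction applied: +0.0000287059.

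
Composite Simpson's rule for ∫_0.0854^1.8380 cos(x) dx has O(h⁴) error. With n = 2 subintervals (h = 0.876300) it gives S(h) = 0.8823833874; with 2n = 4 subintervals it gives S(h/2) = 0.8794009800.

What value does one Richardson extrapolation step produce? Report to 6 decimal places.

r = 4: numerator weight 16, denominator 15.
2^4·A(h/2) = 14.0704156800; minus A(h) gives 13.1880322926.
Denominator 16 − 1 = 15.
Result: 0.8792021528

0.879202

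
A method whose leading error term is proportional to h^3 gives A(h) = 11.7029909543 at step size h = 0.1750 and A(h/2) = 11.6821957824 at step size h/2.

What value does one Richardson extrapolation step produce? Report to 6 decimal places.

11.679225

With r = 3 the leading error scales as h^3, so the weight is 2^3 = 8.
Numerator 8 × A(h/2) − A(h) = 8 × 11.6821957824 − 11.7029909543 = 81.7545753049
R = 81.7545753049/7 = 11.6792250436
Gap between inputs: 2.080e-02; correction applied: −0.0029707388.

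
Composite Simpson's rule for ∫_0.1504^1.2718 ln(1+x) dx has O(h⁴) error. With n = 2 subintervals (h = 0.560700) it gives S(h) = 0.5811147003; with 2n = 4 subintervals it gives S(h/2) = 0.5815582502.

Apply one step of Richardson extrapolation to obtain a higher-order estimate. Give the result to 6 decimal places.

0.581588

Order 4 gives 2^r = 16 and 2^r − 1 = 15.
16×0.5815582502 − 0.5811147003 = 8.7238173029
Denominator 16 − 1 = 15.
8.7238173029 ÷ 15 = 0.5815878202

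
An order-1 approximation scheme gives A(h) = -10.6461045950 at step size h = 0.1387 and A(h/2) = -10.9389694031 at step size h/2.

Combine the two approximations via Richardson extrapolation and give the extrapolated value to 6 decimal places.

-11.231834

The method has order 1: 2^1 = 2.
2×(-10.9389694031) = -21.8779388062; (-21.8779388062) − (-10.6461045950) = -11.2318342112
Extrapolated: (-11.2318342112) / 1 = -11.2318342112
Correction |R − A(h/2)| = 2.929e-01; gap |A(h/2) − A(h)| = 2.929e-01.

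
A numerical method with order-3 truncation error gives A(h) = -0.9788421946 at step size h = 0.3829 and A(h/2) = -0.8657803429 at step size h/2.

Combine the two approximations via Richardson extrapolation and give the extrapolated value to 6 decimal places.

r = 3, so 2^r = 8.
Weighted: (-6.9262427432) − (-0.9788421946) = -5.9474005486
(8 × (-0.8657803429) − (-0.9788421946))/(8 − 1) = -0.8496286498
Shift from A(h/2): +0.0161516931.

-0.849629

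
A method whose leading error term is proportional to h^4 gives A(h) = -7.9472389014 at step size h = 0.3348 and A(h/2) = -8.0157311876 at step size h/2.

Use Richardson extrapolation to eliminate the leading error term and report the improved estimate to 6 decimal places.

r = 4: numerator weight 16, denominator 15.
Top: 16(-8.0157311876) − (-7.9472389014) = -120.3044601002
Denominator 16 − 1 = 15.
Result: -8.0202973400
Correction |R − A(h/2)| = 4.566e-03; gap |A(h/2) − A(h)| = 6.849e-02.

-8.020297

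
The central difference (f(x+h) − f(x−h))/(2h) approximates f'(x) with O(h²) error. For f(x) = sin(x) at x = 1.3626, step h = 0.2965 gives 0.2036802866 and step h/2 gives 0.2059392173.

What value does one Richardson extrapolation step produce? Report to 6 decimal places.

Leading term ∝ h^2; use weight 4 = 2^2.
2^2·A(h/2) = 0.8237568692; minus A(h) gives 0.6200765826.
Denominator 4 − 1 = 3.
R = 0.6200765826/3 = 0.2066921942
Shift from A(h/2): +0.0007529769.

0.206692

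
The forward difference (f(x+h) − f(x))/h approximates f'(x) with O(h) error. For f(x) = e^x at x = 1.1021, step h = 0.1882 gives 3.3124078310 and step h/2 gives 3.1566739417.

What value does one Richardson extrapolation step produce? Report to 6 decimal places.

r = 1, so 2^r = 2.
Numerator 2×A(h/2) − A(h) = 2×3.1566739417 − 3.3124078310 = 3.0009400524
Denominator 2 − 1 = 1.
Result: 3.0009400524
Correction |R − A(h/2)| = 1.557e-01; gap |A(h/2) − A(h)| = 1.557e-01.

3.000940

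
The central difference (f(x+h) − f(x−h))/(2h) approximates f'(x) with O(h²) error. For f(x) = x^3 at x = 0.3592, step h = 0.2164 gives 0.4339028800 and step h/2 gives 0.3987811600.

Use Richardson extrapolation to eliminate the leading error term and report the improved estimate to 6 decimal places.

The method has order 2: 2^2 = 4.
4 × 0.3987811600 = 1.5951246400; 1.5951246400 − 0.4339028800 = 1.1612217600
Divide by 2^2 − 1 = 3.
Result: 0.3870739200

0.387074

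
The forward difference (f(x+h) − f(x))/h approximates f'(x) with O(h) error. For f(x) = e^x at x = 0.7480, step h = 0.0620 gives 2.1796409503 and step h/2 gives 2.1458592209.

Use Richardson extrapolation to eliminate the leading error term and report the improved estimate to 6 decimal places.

2.112077

Method order is 1; weight 2^1 = 2.
2×2.1458592209 = 4.2917184418; subtract 2.1796409503 → 2.1120774915
Denominator 2 − 1 = 1.
R = 2.1120774915/1 = 2.1120774915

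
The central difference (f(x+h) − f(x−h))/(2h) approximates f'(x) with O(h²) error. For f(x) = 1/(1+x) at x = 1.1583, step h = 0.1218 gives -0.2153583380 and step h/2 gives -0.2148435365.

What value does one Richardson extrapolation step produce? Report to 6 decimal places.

-0.214672

The method has order 2: 2^2 = 4.
4 × (-0.2148435365) = -0.8593741460; (-0.8593741460) − (-0.2153583380) = -0.6440158080
Divide by 2^2 − 1 = 3.
(-0.6440158080) ÷ 3 = -0.2146719360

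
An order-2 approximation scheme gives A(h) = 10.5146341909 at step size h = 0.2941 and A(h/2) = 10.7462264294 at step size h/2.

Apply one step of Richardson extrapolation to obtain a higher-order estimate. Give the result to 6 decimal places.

r = 2, so 2^r = 4.
4*10.7462264294 − 10.5146341909 = 32.4702715267
Extrapolated: 32.4702715267 / 3 = 10.8234238422

10.823424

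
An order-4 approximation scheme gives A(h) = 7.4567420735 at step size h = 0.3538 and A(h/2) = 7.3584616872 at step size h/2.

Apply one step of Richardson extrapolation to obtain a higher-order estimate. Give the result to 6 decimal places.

r = 4, so 2^r = 16.
Numerator 16×A(h/2) − A(h) = 16×7.3584616872 − 7.4567420735 = 110.2786449217
(16×7.3584616872 − 7.4567420735)/(16 − 1) = 7.3519096614
Gap between inputs: 9.828e-02; correction applied: −0.0065520258.

7.351910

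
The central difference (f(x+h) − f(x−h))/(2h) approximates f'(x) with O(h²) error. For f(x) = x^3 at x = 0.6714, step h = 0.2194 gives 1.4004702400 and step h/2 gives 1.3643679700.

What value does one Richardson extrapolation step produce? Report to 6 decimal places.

The method has order 2: 2^2 = 4.
Top: 4(1.3643679700) − (1.4004702400) = 4.0570016400
4.0570016400 ÷ 3 = 1.3523338800
Correction |R − A(h/2)| = 1.203e-02; gap |A(h/2) − A(h)| = 3.610e-02.

1.352334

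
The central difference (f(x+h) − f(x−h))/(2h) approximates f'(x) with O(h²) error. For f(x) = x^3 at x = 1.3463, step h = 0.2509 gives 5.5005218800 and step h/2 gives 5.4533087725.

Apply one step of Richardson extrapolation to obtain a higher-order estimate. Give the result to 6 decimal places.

The method has order 2: 2^2 = 4.
4·5.4533087725 = 21.8132350900; 21.8132350900 − 5.5005218800 = 16.3127132100
Denominator 4 − 1 = 3.
Extrapolated: 16.3127132100 / 3 = 5.4375710700
Gap between inputs: 4.721e-02; correction applied: −0.0157377025.

5.437571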